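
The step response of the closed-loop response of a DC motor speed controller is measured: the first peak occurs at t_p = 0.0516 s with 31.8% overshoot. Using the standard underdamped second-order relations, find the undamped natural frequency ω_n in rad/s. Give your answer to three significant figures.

ω_n ≈ 64.8 rad/s

From the overshoot, ζ = −ln(OS)/√(π²+ln²(OS)) = 0.343.
From t_p = π/ω_d, ω_d = π/0.0516 = 60.9 rad/s, so ω_n = ω_d/√(1−ζ²) = 64.8 rad/s.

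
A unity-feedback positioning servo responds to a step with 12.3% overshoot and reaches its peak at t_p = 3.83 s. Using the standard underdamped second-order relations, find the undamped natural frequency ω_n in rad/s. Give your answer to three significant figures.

ω_n ≈ 0.986 rad/s

ζ from %OS: ζ = |ln 0.123|/√(π²+ln²0.123) = 0.555.
From t_p = π/ω_d, ω_d = π/3.83 = 0.820 rad/s, so ω_n = ω_d/√(1−ζ²) = 0.986 rad/s.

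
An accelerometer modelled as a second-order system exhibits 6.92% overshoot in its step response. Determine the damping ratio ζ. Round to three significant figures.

ζ = −ln(OS)/√(π² + (ln OS)²). With OS = 0.0692, ln OS = −2.671 and ζ = 2.671/4.123 = 0.648.

ζ ≈ 0.648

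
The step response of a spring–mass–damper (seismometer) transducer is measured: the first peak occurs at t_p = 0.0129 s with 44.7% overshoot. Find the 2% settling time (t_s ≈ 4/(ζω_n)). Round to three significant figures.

t_s ≈ 0.0641 s

ζ from %OS: ζ = |ln 0.447|/√(π²+ln²0.447) = 0.248.
From t_p = π/ω_d, ω_d = π/0.0129 = 244 rad/s, so ω_n = ω_d/√(1−ζ²) = 251 rad/s.
t_s ≈ 4/(ζω_n) = 4/(0.248·251) = 0.0641 s.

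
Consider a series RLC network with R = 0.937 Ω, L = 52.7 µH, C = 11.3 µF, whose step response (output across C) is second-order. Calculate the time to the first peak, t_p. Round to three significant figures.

t_p ≈ 0.0000785 s

For a series RLC circuit (capacitor voltage as output), ω_n = 1/√(LC) = 1/√(52.7 µH · 11.3 µF) = 41000 rad/s.
ζ = (R/2)·√(C/L) = (0.937/2)·√(11.3 µF/52.7 µH) = 0.217.
The damped frequency ω_d = ω_n√(1−ζ²) = 40000 rad/s. t_p = π/ω_d = 0.0000785 s.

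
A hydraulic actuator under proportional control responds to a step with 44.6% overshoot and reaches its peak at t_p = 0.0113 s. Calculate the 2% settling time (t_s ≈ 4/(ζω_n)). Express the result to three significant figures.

t_s ≈ 0.0560 s

The overshoot fixes ζ = −ln(OS)/√(π²+ln²(OS)) = 0.249.
t_p = π/ω_d ⇒ ω_d = 278 rad/s; then ω_n = ω_d/√(1−ζ²) = 287 rad/s.
t_s ≈ 4/(ζω_n) = 4/(0.249·287) = 0.0560 s.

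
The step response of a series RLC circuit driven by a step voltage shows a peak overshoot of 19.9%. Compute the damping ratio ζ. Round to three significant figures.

Inverting the overshoot relation: ζ = |ln 0.199|/√(π² + ln²0.199) = 0.457.

ζ ≈ 0.457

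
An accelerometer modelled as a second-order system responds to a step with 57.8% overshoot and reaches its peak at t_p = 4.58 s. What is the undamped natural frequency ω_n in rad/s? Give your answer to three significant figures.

ω_n ≈ 0.696 rad/s

From the overshoot, ζ = −ln(OS)/√(π²+ln²(OS)) = 0.172.
From t_p = π/ω_d, ω_d = π/4.58 = 0.686 rad/s, so ω_n = ω_d/√(1−ζ²) = 0.696 rad/s.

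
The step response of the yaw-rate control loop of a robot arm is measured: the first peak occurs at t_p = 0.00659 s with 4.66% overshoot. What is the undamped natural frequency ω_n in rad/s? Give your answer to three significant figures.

The overshoot fixes ζ = −ln(OS)/√(π²+ln²(OS)) = 0.698.
From t_p = π/ω_d, ω_d = π/0.00659 = 477 rad/s, so ω_n = ω_d/√(1−ζ²) = 666 rad/s.

ω_n ≈ 666 rad/s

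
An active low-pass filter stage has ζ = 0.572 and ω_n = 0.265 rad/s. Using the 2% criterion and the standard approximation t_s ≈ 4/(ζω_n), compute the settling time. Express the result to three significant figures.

t_s ≈ 26.4 s

t_s ≈ 4/(ζω_n) = 4/(0.572 × 0.265) = 26.4 s.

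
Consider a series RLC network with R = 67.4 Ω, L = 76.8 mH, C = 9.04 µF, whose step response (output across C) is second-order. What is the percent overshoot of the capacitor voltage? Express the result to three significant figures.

For a series RLC circuit (capacitor voltage as output), ω_n = 1/√(LC) = 1/√(76.8 mH · 9.04 µF) = 1200 rad/s.
ζ = (R/2)·√(C/L) = (67.4/2)·√(9.04 µF/76.8 mH) = 0.366.
%OS = 100 e^{−πζ/√(1−ζ²)} with ζ = 0.366 gives 29.1%.

%OS ≈ 29.1%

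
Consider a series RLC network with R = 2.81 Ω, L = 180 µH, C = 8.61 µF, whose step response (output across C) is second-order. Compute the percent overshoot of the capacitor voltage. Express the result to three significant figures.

For a series RLC circuit (capacitor voltage as output), ω_n = 1/√(LC) = 1/√(180 µH · 8.61 µF) = 25400 rad/s.
ζ = (R/2)·√(C/L) = (2.81/2)·√(8.61 µF/180 µH) = 0.307.
%OS = 100·exp(−πζ/√(1−ζ²)) = 36.3%.

%OS ≈ 36.3%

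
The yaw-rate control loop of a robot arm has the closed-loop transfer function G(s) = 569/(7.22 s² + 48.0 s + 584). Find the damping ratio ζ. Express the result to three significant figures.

Dividing through by 7.22: denominator becomes s² + 6.648 s + 80.89.
So ω_n = √80.89 = 8.99 rad/s and ζ = 6.648/(2·8.99) = 0.370.

ζ ≈ 0.370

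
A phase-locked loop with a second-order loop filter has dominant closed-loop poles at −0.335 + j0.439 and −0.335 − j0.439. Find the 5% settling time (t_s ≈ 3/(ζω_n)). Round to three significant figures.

t_s ≈ 8.96 s

For poles at −σ ± jω_d, ζω_n = σ = 0.335, so t_s ≈ 3/σ = 8.96 s.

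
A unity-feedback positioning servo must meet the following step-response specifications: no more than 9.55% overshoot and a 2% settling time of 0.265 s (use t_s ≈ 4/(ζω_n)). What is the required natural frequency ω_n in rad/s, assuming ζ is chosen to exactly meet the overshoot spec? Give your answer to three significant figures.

ω_n ≈ 25.2 rad/s

From %OS = 100·exp(−πζ/√(1−ζ²)), invert to get ζ = −ln(OS)/√(π² + ln²(OS)) with OS = 0.0955.
−ln 0.0955 = 2.349, so ζ = 2.349/√(π² + 5.516) = 0.599.
From t_s ≈ 4/(ζω_n): ω_n = 4/(ζ·t_s) = 4/(0.599·0.265) = 25.2 rad/s.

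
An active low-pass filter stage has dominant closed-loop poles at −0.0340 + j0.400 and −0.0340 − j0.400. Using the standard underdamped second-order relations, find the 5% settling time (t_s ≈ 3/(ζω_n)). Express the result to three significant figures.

For poles at −σ ± jω_d, ζω_n = σ = 0.0340, so t_s ≈ 3/σ = 88.2 s.

t_s ≈ 88.2 s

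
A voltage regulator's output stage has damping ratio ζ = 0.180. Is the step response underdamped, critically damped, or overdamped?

Since ζ = 0.180 < 1, the system is underdamped.

underdamped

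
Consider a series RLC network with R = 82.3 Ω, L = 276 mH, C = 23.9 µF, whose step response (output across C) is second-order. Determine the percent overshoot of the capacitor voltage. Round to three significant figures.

%OS ≈ 27.2%

For a series RLC circuit (capacitor voltage as output), ω_n = 1/√(LC) = 1/√(276 mH · 23.9 µF) = 389 rad/s.
ζ = (R/2)·√(C/L) = (82.3/2)·√(23.9 µF/276 mH) = 0.383.
Overshoot: exp(−π·0.383/√(1−0.383²)) = 0.272, i.e. 27.2%.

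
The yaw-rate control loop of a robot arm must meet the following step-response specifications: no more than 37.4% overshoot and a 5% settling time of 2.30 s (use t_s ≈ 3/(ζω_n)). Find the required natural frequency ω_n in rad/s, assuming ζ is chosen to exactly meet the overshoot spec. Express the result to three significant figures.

Inverting the overshoot relation: ζ = |ln 0.374|/√(π² + ln²0.374) = 0.299.
Then ω_n = 3/(ζ t_s) = 3/(0.299 × 2.30) = 4.37 rad/s.

ω_n ≈ 4.37 rad/s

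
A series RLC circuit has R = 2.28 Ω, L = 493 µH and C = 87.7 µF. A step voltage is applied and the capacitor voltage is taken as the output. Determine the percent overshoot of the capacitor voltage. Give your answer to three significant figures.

For a series RLC circuit (capacitor voltage as output), ω_n = 1/√(LC) = 1/√(493 µH · 87.7 µF) = 4810 rad/s.
ζ = (R/2)·√(C/L) = (2.28/2)·√(87.7 µF/493 µH) = 0.481.
%OS = 100·exp(−πζ/√(1−ζ²)) = 17.9%.

%OS ≈ 17.9%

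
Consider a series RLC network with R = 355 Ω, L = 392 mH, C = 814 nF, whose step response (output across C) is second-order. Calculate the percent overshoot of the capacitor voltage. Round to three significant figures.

%OS ≈ 43.6%

For a series RLC circuit (capacitor voltage as output), ω_n = 1/√(LC) = 1/√(392 mH · 814 nF) = 1770 rad/s.
ζ = (R/2)·√(C/L) = (355/2)·√(814 nF/392 mH) = 0.256.
Overshoot: exp(−π·0.256/√(1−0.256²)) = 0.436, i.e. 43.6%.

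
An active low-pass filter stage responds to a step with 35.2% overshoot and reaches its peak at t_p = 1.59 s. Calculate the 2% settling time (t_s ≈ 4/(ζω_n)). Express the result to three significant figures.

The overshoot fixes ζ = −ln(OS)/√(π²+ln²(OS)) = 0.315.
From t_p = π/ω_d, ω_d = π/1.59 = 1.98 rad/s, so ω_n = ω_d/√(1−ζ²) = 2.08 rad/s.
t_s ≈ 4/(ζω_n) = 4/(0.315·2.08) = 6.09 s.

t_s ≈ 6.09 s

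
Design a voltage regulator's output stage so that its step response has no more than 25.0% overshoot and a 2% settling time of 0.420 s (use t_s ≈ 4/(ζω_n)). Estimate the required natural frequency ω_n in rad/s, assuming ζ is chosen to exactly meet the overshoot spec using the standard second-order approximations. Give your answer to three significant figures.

ζ = −ln(OS)/√(π² + (ln OS)²). With OS = 0.250, ln OS = −1.386 and ζ = 1.386/3.434 = 0.404.
Then ω_n = 4/(ζ t_s) = 4/(0.404 × 0.420) = 23.6 rad/s.

ω_n ≈ 23.6 rad/s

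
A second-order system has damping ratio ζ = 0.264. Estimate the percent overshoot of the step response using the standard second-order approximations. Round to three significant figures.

For an underdamped second-order system, %OS = 100·exp(−πζ/√(1−ζ²)).
πζ/√(1−ζ²) = π·0.264/√(1−0.0697) = 0.8599, so %OS = 100·e^(−0.8599) = 42.3%.

%OS ≈ 42.3%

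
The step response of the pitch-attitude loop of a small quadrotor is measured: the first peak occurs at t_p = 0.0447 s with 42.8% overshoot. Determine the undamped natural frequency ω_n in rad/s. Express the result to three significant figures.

ω_n ≈ 72.8 rad/s

From the overshoot, ζ = −ln(OS)/√(π²+ln²(OS)) = 0.261.
t_p = π/ω_d ⇒ ω_d = 70.3 rad/s; then ω_n = ω_d/√(1−ζ²) = 72.8 rad/s.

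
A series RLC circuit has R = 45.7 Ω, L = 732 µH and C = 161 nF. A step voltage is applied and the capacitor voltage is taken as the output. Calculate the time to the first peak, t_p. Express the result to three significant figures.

t_p ≈ 0.0000362 s

For a series RLC circuit (capacitor voltage as output), ω_n = 1/√(LC) = 1/√(732 µH · 161 nF) = 92100 rad/s.
ζ = (R/2)·√(C/L) = (45.7/2)·√(161 nF/732 µH) = 0.339.
The damped frequency ω_d = ω_n√(1−ζ²) = 86700 rad/s. t_p = π/ω_d = 0.0000362 s.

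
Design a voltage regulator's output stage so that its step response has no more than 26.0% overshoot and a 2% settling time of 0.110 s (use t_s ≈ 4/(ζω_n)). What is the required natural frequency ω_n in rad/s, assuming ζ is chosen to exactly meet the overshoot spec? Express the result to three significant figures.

ω_n ≈ 92.3 rad/s

Inverting the overshoot relation: ζ = |ln 0.260|/√(π² + ln²0.260) = 0.394.
From t_s ≈ 4/(ζω_n): ω_n = 4/(ζ·t_s) = 4/(0.394·0.110) = 92.3 rad/s.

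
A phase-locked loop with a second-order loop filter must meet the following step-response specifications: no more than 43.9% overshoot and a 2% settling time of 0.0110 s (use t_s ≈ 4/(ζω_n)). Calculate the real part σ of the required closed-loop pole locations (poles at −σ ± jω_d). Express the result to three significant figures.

The settling-time spec alone fixes σ = ζω_n = 4/t_s = 4/0.0110 = 364.
(Overshoot then fixes ζ = 0.253 and hence ω_d = σ·√(1−ζ²)/ζ = 1390 rad/s.)

σ ≈ 364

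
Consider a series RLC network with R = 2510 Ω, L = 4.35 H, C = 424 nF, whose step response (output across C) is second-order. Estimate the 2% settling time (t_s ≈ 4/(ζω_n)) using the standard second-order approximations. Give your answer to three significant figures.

For a series RLC circuit (capacitor voltage as output), ω_n = 1/√(LC) = 1/√(4.35 H · 424 nF) = 736 rad/s.
ζ = (R/2)·√(C/L) = (2510/2)·√(424 nF/4.35 H) = 0.392.
t_s ≈ 4/(ζω_n) = 0.0139 s.

t_s ≈ 0.0139 s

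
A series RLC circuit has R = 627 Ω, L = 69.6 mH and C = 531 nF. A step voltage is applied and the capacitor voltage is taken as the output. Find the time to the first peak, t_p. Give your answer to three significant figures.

t_p ≈ 0.00121 s

For a series RLC circuit (capacitor voltage as output), ω_n = 1/√(LC) = 1/√(69.6 mH · 531 nF) = 5200 rad/s.
ζ = (R/2)·√(C/L) = (627/2)·√(531 nF/69.6 mH) = 0.866.
The damped frequency ω_d = ω_n√(1−ζ²) = 2600 rad/s. t_p = π/ω_d = 0.00121 s.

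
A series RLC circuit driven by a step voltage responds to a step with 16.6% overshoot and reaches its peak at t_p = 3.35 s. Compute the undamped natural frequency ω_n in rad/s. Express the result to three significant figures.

ω_n ≈ 1.08 rad/s

ζ from %OS: ζ = |ln 0.166|/√(π²+ln²0.166) = 0.496.
t_p = π/ω_d ⇒ ω_d = 0.938 rad/s; then ω_n = ω_d/√(1−ζ²) = 1.08 rad/s.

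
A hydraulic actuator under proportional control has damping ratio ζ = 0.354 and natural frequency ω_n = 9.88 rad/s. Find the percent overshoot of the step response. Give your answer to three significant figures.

%OS ≈ 30.4%

For an underdamped second-order system, %OS = 100·exp(−πζ/√(1−ζ²)).
πζ/√(1−ζ²) = π·0.354/√(1−0.125) = 1.189, so %OS = 100·e^(−1.189) = 30.4%.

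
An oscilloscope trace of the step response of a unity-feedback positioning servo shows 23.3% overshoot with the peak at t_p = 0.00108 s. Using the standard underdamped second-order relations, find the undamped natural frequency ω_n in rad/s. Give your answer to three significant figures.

From the overshoot, ζ = −ln(OS)/√(π²+ln²(OS)) = 0.421.
t_p = π/ω_d ⇒ ω_d = 2910 rad/s; then ω_n = ω_d/√(1−ζ²) = 3210 rad/s.

ω_n ≈ 3210 rad/s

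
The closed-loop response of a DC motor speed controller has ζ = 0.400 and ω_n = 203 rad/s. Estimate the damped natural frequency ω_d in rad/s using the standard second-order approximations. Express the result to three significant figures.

ω_d = ω_n√(1−ζ²) = 203·√0.840 = 186 rad/s.

ω_d ≈ 186 rad/s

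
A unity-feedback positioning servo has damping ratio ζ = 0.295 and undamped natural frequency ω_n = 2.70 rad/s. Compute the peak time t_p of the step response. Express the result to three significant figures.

The damped frequency is ω_d = ω_n√(1−ζ²) = 2.70·√(1−0.0870) = 2.58 rad/s.
Peak time t_p = π/ω_d = π/2.58 = 1.22 s.

t_p ≈ 1.22 s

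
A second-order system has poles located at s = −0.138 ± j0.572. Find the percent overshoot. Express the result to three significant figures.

%OS ≈ 46.9%

|pole| = ω_n = √(0.138² + 0.572²) = 0.588 rad/s; ζ = cos θ = σ/ω_n = 0.235.
%OS = 100 e^{−πζ/√(1−ζ²)} with ζ = 0.235 gives 46.9%.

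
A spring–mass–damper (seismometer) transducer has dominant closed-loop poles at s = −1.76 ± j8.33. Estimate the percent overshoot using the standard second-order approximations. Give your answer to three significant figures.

%OS ≈ 51.5%

The poles are at −σ ± jω_d with σ = 1.76 and ω_d = 8.33, so ω_n = √(σ²+ω_d²) = 8.51 rad/s and ζ = σ/ω_n = 0.207.
Overshoot: exp(−π·0.207/√(1−0.207²)) = 0.515, i.e. 51.5%.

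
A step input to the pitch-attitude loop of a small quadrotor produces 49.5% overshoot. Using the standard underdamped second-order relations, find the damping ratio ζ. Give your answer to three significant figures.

ζ ≈ 0.218

From %OS = 100·exp(−πζ/√(1−ζ²)), invert to get ζ = −ln(OS)/√(π² + ln²(OS)) with OS = 0.495.
−ln 0.495 = 0.7032, so ζ = 0.7032/√(π² + 0.4945) = 0.218.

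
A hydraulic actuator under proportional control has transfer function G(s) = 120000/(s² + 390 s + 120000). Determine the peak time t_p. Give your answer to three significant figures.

t_p ≈ 0.0110 s

Comparing the denominator to s² + 2ζω_n s + ω_n²: ω_n = √120000 = 346 rad/s, and 2ζω_n = 390 so ζ = 390/(2·346) = 0.563.
ω_d = 346·√(1 − 0.563²) = 286 rad/s. Then t_p = π/ω_d = 0.0110 s.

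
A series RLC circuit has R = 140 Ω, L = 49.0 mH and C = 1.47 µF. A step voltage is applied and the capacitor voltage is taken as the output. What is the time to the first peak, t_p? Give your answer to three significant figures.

t_p ≈ 0.000913 s

For a series RLC circuit (capacitor voltage as output), ω_n = 1/√(LC) = 1/√(49.0 mH · 1.47 µF) = 3730 rad/s.
ζ = (R/2)·√(C/L) = (140/2)·√(1.47 µF/49.0 mH) = 0.383.
ω_d = 3730·√(1 − 0.383²) = 3440 rad/s. t_p = π/ω_d = 0.000913 s.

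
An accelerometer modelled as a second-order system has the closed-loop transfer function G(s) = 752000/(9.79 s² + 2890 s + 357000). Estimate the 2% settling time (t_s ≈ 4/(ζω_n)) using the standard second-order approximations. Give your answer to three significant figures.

t_s ≈ 0.0271 s

Dividing through by 9.79: denominator becomes s² + 295.2 s + 36470.
So ω_n = √36470 = 191 rad/s and ζ = 295.2/(2·191) = 0.773.
t_s ≈ 4/(ζω_n) = 0.0271 s.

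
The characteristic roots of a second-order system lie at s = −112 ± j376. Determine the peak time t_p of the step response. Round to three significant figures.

t_p = π/ω_d with ω_d = 376 (the imaginary part), so t_p = 0.00836 s.

t_p ≈ 0.00836 s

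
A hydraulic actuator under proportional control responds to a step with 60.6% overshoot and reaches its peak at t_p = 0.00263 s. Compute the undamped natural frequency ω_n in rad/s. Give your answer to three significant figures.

ω_n ≈ 1210 rad/s

ζ from %OS: ζ = |ln 0.606|/√(π²+ln²0.606) = 0.157.
t_p = π/ω_d ⇒ ω_d = 1190 rad/s; then ω_n = ω_d/√(1−ζ²) = 1210 rad/s.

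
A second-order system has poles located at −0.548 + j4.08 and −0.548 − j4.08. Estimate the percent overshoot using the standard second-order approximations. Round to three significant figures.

With σ = 0.548, ω_d = 4.08: ω_n = √(σ²+ω_d²) = 4.12 rad/s, ζ = σ/ω_n = 0.133.
Overshoot: exp(−π·0.133/√(1−0.133²)) = 0.656, i.e. 65.6%.

%OS ≈ 65.6%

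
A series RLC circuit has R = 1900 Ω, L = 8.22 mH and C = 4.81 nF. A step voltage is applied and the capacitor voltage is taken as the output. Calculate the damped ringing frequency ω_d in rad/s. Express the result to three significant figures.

ω_d ≈ 109000 rad/s

For a series RLC circuit (capacitor voltage as output), ω_n = 1/√(LC) = 1/√(8.22 mH · 4.81 nF) = 159000 rad/s.
ζ = (R/2)·√(C/L) = (1900/2)·√(4.81 nF/8.22 mH) = 0.727.
ω_d = 159000·√(1 − 0.727²) = 109000 rad/s.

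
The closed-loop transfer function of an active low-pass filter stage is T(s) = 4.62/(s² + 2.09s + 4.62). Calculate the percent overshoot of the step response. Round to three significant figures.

ω_n = √4.62 = 2.15 rad/s; ζ = 2.09/(2·2.15) = 0.486.
%OS = 100·exp(−πζ/√(1−ζ²)) = 17.4%.

%OS ≈ 17.4%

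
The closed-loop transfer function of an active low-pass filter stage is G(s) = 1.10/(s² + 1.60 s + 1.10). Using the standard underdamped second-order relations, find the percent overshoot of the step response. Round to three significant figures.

%OS ≈ 2.46%

Matching coefficients with s² + 2ζω_n s + ω_n² gives ω_n² = 1.10 ⇒ ω_n = 1.05 rad/s, and ζ = 1.60/(2ω_n) = 0.763.
Overshoot: exp(−π·0.763/√(1−0.763²)) = 0.0246, i.e. 2.46%.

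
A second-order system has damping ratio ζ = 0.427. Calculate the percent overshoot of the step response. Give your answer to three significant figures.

For an underdamped second-order system, %OS = 100·exp(−πζ/√(1−ζ²)).
πζ/√(1−ζ²) = π·0.427/√(1−0.182) = 1.484, so %OS = 100·e^(−1.484) = 22.7%.

%OS ≈ 22.7%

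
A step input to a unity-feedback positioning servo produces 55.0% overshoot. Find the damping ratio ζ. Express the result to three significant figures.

ζ = −ln(OS)/√(π² + (ln OS)²). With OS = 0.550, ln OS = −0.5978 and ζ = 0.5978/3.198 = 0.187.

ζ ≈ 0.187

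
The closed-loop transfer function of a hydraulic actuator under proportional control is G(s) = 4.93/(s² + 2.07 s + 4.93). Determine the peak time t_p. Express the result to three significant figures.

t_p ≈ 1.60 s

ω_n = √4.93 = 2.22 rad/s; ζ = 2.07/(2·2.22) = 0.466.
The damped frequency ω_d = ω_n√(1−ζ²) = 1.96 rad/s. Then t_p = π/ω_d = 1.60 s.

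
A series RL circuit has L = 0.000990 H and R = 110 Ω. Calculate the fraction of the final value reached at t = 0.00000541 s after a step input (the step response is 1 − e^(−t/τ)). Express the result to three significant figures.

y/y_∞ ≈ 0.452

τ = L/R = 0.000990/110 = 0.00000900 s.
y(t)/y_∞ = 1 − e^(−t/τ) = 1 − e^(−0.00000541/0.00000900) = 1 − e^(−0.601) = 0.452.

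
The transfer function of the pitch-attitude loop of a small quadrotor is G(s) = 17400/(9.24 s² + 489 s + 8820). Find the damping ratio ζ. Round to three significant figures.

Dividing through by 9.24: denominator becomes s² + 52.92 s + 954.5.
So ω_n = √954.5 = 30.9 rad/s and ζ = 52.92/(2·30.9) = 0.856.

ζ ≈ 0.856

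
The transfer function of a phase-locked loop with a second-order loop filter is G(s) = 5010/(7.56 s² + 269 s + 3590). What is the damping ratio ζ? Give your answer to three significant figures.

ζ ≈ 0.816

Dividing through by 7.56: denominator becomes s² + 35.58 s + 474.9.
So ω_n = √474.9 = 21.8 rad/s and ζ = 35.58/(2·21.8) = 0.816.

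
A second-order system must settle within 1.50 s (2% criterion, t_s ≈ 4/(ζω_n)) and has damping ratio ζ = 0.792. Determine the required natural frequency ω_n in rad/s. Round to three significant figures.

Rearranging t_s ≈ 4/(ζω_n) gives ω_n = 4/(ζ·t_s) = 4/(0.792 × 1.50) = 3.37 rad/s.

ω_n ≈ 3.37 rad/s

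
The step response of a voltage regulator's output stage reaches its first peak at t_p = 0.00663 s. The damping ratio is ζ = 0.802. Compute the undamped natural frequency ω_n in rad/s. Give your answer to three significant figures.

Peak time t_p = π/ω_d, so ω_d = π/t_p = π/0.00663 = 474 rad/s.
ω_n = ω_d/√(1−ζ²) = 474/√0.357 = 793 rad/s.

ω_n ≈ 793 rad/s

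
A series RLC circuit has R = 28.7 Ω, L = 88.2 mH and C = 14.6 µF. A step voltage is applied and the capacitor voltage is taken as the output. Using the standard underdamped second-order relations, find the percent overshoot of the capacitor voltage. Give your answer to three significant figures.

%OS ≈ 55.4%

For a series RLC circuit (capacitor voltage as output), ω_n = 1/√(LC) = 1/√(88.2 mH · 14.6 µF) = 881 rad/s.
ζ = (R/2)·√(C/L) = (28.7/2)·√(14.6 µF/88.2 mH) = 0.185.
Overshoot: exp(−π·0.185/√(1−0.185²)) = 0.554, i.e. 55.4%.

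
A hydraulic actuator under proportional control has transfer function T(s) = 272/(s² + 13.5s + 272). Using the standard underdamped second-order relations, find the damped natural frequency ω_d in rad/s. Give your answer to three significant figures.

ω_d ≈ 15.0 rad/s

Comparing the denominator to s² + 2ζω_n s + ω_n²: ω_n = √272 = 16.5 rad/s, and 2ζω_n = 13.5 so ζ = 13.5/(2·16.5) = 0.409.
ω_d = 16.5·√(1 − 0.409²) = 15.0 rad/s.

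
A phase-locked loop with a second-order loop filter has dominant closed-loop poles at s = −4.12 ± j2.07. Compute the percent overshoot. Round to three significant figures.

%OS ≈ 0.192%

|pole| = ω_n = √(4.12² + 2.07²) = 4.61 rad/s; ζ = cos θ = σ/ω_n = 0.894.
Overshoot: exp(−π·0.894/√(1−0.894²)) = 0.00192, i.e. 0.192%.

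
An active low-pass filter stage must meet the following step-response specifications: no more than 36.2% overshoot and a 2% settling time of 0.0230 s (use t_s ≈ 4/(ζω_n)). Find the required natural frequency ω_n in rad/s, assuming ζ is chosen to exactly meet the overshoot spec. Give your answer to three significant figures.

ω_n ≈ 565 rad/s

ζ = −ln(OS)/√(π² + (ln OS)²). With OS = 0.362, ln OS = −1.016 and ζ = 1.016/3.302 = 0.308.
From t_s ≈ 4/(ζω_n): ω_n = 4/(ζ·t_s) = 4/(0.308·0.0230) = 565 rad/s.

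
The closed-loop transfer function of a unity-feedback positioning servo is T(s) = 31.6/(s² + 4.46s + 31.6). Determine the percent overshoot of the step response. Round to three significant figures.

%OS ≈ 25.7%

ω_n = √31.6 = 5.62 rad/s; ζ = 4.46/(2·5.62) = 0.397.
%OS = 100·exp(−πζ/√(1−ζ²)) = 25.7%.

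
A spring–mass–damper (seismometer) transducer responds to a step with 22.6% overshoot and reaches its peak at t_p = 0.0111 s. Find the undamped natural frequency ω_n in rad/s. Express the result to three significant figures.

The overshoot fixes ζ = −ln(OS)/√(π²+ln²(OS)) = 0.428.
From t_p = π/ω_d, ω_d = π/0.0111 = 283 rad/s, so ω_n = ω_d/√(1−ζ²) = 313 rad/s.

ω_n ≈ 313 rad/s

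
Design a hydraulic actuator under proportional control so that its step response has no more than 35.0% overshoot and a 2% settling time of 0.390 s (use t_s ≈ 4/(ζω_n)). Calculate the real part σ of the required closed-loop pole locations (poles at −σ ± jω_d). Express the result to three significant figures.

σ ≈ 10.3

The settling-time spec alone fixes σ = ζω_n = 4/t_s = 4/0.390 = 10.3.
(Overshoot then fixes ζ = 0.317 and hence ω_d = σ·√(1−ζ²)/ζ = 30.7 rad/s.)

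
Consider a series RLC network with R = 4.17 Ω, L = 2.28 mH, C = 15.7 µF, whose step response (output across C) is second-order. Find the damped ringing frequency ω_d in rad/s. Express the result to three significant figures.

ω_d ≈ 5210 rad/s

For a series RLC circuit (capacitor voltage as output), ω_n = 1/√(LC) = 1/√(2.28 mH · 15.7 µF) = 5290 rad/s.
ζ = (R/2)·√(C/L) = (4.17/2)·√(15.7 µF/2.28 mH) = 0.173.
ω_d = ω_n√(1−ζ²) = 5210 rad/s.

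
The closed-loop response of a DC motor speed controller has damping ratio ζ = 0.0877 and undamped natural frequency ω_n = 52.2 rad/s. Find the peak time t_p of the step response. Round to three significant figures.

t_p ≈ 0.0604 s

The damped frequency is ω_d = ω_n√(1−ζ²) = 52.2·√(1−0.00769) = 52.0 rad/s.
Peak time t_p = π/ω_d = π/52.0 = 0.0604 s.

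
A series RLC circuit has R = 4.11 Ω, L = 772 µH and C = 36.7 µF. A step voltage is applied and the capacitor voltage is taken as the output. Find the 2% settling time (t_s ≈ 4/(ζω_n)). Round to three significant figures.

t_s ≈ 0.00150 s

For a series RLC circuit (capacitor voltage as output), ω_n = 1/√(LC) = 1/√(772 µH · 36.7 µF) = 5940 rad/s.
ζ = (R/2)·√(C/L) = (4.11/2)·√(36.7 µF/772 µH) = 0.448.
t_s ≈ 4/(ζω_n) = 0.00150 s.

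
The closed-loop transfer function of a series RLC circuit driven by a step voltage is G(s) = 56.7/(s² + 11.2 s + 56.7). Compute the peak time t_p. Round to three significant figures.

t_p ≈ 0.624 s

Comparing the denominator to s² + 2ζω_n s + ω_n²: ω_n = √56.7 = 7.53 rad/s, and 2ζω_n = 11.2 so ζ = 11.2/(2·7.53) = 0.744.
ω_d = ω_n√(1−ζ²) = 5.03 rad/s. Then t_p = π/ω_d = 0.624 s.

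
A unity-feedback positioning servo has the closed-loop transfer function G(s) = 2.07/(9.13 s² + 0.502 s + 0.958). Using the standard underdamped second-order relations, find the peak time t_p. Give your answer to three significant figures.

t_p ≈ 9.73 s

Dividing through by 9.13: denominator becomes s² + 0.05498 s + 0.1049.
So ω_n = √0.1049 = 0.324 rad/s and ζ = 0.05498/(2·0.324) = 0.0849.
ω_d = 0.324·√(1 − 0.0849²) = 0.323 rad/s. t_p = π/ω_d = 9.73 s.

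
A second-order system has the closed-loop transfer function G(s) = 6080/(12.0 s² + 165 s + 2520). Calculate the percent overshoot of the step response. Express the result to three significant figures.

%OS ≈ 18.4%

Dividing through by 12.0: denominator becomes s² + 13.75 s + 210.0.
So ω_n = √210.0 = 14.5 rad/s and ζ = 13.75/(2·14.5) = 0.474.
%OS = 100 e^{−πζ/√(1−ζ²)} with ζ = 0.474 gives 18.4%.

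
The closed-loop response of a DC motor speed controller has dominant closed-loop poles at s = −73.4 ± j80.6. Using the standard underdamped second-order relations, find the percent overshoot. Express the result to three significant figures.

%OS ≈ 5.72%

The poles are at −σ ± jω_d with σ = 73.4 and ω_d = 80.6, so ω_n = √(σ²+ω_d²) = 109 rad/s and ζ = σ/ω_n = 0.673.
%OS = 100·exp(−πζ/√(1−ζ²)) = 5.72%.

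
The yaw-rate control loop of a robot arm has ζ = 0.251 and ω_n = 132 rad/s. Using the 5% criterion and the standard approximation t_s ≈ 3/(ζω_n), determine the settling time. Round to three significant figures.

t_s ≈ 3/(ζω_n) = 3/(0.251 × 132) = 0.0905 s.

t_s ≈ 0.0905 s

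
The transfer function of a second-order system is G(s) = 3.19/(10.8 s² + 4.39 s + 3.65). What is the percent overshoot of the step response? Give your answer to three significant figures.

Dividing through by 10.8: denominator becomes s² + 0.4065 s + 0.3380.
So ω_n = √0.3380 = 0.581 rad/s and ζ = 0.4065/(2·0.581) = 0.350.
%OS = 100 e^{−πζ/√(1−ζ²)} with ζ = 0.350 gives 31.0%.

%OS ≈ 31.0%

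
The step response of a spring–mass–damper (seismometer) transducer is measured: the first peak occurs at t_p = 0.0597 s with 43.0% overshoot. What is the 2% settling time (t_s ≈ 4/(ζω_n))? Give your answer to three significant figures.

t_s ≈ 0.283 s

ζ from %OS: ζ = |ln 0.430|/√(π²+ln²0.430) = 0.259.
From t_p = π/ω_d, ω_d = π/0.0597 = 52.6 rad/s, so ω_n = ω_d/√(1−ζ²) = 54.5 rad/s.
t_s ≈ 4/(ζω_n) = 4/(0.259·54.5) = 0.283 s.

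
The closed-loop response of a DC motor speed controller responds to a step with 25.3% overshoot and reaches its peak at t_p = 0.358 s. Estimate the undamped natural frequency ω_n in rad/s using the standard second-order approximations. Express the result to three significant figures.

From the overshoot, ζ = −ln(OS)/√(π²+ln²(OS)) = 0.401.
From t_p = π/ω_d, ω_d = π/0.358 = 8.78 rad/s, so ω_n = ω_d/√(1−ζ²) = 9.58 rad/s.

ω_n ≈ 9.58 rad/s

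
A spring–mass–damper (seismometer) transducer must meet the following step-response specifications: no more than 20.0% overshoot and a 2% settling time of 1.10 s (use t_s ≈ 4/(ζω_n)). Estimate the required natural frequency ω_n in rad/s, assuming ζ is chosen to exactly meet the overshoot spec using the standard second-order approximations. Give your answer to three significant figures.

ω_n ≈ 7.98 rad/s

ζ = −ln(OS)/√(π² + (ln OS)²). With OS = 0.200, ln OS = −1.609 and ζ = 1.609/3.530 = 0.456.
From t_s ≈ 4/(ζω_n): ω_n = 4/(ζ·t_s) = 4/(0.456·1.10) = 7.98 rad/s.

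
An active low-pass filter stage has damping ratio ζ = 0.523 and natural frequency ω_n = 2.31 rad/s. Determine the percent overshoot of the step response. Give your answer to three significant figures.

%OS ≈ 14.5%

For an underdamped second-order system, %OS = 100·exp(−πζ/√(1−ζ²)).
πζ/√(1−ζ²) = π·0.523/√(1−0.274) = 1.928, so %OS = 100·e^(−1.928) = 14.5%.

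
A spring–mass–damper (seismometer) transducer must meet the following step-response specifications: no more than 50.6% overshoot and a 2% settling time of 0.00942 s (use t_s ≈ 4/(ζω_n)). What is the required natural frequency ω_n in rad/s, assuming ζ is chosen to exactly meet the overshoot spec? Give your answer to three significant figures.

From %OS = 100·exp(−πζ/√(1−ζ²)), invert to get ζ = −ln(OS)/√(π² + ln²(OS)) with OS = 0.506.
−ln 0.506 = 0.6812, so ζ = 0.6812/√(π² + 0.4641) = 0.212.
From t_s ≈ 4/(ζω_n): ω_n = 4/(ζ·t_s) = 4/(0.212·0.00942) = 2000 rad/s.

ω_n ≈ 2000 rad/s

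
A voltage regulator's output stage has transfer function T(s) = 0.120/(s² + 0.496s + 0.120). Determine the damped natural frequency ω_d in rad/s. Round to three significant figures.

ω_d ≈ 0.242 rad/s

ω_n = √0.120 = 0.346 rad/s; ζ = 0.496/(2·0.346) = 0.716.
ω_d = 0.346·√(1 − 0.716²) = 0.242 rad/s.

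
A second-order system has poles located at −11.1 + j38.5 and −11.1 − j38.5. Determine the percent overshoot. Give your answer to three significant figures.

%OS ≈ 40.4%

The poles are at −σ ± jω_d with σ = 11.1 and ω_d = 38.5, so ω_n = √(σ²+ω_d²) = 40.1 rad/s and ζ = σ/ω_n = 0.277.
%OS = 100·exp(−πζ/√(1−ζ²)) = 40.4%.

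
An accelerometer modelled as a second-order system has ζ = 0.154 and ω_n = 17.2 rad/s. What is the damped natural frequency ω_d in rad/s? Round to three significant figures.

ω_d = ω_n√(1−ζ²) = 17.2·√0.976 = 17.0 rad/s.

ω_d ≈ 17.0 rad/s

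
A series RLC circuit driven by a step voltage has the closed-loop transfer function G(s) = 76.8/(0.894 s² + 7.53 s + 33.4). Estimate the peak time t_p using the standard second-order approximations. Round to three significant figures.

Dividing through by 0.894: denominator becomes s² + 8.423 s + 37.36.
So ω_n = √37.36 = 6.11 rad/s and ζ = 8.423/(2·6.11) = 0.689.
ω_d = 6.11·√(1 − 0.689²) = 4.43 rad/s. t_p = π/ω_d = 0.709 s.

t_p ≈ 0.709 s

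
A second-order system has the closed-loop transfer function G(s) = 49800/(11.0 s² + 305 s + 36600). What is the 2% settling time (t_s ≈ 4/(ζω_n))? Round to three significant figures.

t_s ≈ 0.289 s

Dividing through by 11.0: denominator becomes s² + 27.73 s + 3327.
So ω_n = √3327 = 57.7 rad/s and ζ = 27.73/(2·57.7) = 0.240.
t_s ≈ 4/(ζω_n) = 0.289 s.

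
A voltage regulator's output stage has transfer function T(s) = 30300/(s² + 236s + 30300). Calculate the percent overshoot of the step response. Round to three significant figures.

%OS ≈ 5.52%

ω_n = √30300 = 174 rad/s; ζ = 236/(2·174) = 0.678.
%OS = 100 e^{−πζ/√(1−ζ²)} with ζ = 0.678 gives 5.52%.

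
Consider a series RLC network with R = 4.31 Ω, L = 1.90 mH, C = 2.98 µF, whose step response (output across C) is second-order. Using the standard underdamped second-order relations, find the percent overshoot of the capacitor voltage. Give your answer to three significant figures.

%OS ≈ 76.4%

For a series RLC circuit (capacitor voltage as output), ω_n = 1/√(LC) = 1/√(1.90 mH · 2.98 µF) = 13300 rad/s.
ζ = (R/2)·√(C/L) = (4.31/2)·√(2.98 µF/1.90 mH) = 0.0853.
%OS = 100·exp(−πζ/√(1−ζ²)) = 76.4%.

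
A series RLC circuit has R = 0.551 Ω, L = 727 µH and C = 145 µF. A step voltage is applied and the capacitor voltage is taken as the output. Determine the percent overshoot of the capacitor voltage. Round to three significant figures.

For a series RLC circuit (capacitor voltage as output), ω_n = 1/√(LC) = 1/√(727 µH · 145 µF) = 3080 rad/s.
ζ = (R/2)·√(C/L) = (0.551/2)·√(145 µF/727 µH) = 0.123.
%OS = 100·exp(−πζ/√(1−ζ²)) = 67.7%.

%OS ≈ 67.7%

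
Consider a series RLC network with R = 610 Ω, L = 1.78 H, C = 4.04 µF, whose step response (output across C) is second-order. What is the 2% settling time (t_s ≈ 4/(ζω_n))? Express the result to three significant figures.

t_s ≈ 0.0233 s

For a series RLC circuit (capacitor voltage as output), ω_n = 1/√(LC) = 1/√(1.78 H · 4.04 µF) = 373 rad/s.
ζ = (R/2)·√(C/L) = (610/2)·√(4.04 µF/1.78 H) = 0.459.
t_s ≈ 4/(ζω_n) = 0.0233 s.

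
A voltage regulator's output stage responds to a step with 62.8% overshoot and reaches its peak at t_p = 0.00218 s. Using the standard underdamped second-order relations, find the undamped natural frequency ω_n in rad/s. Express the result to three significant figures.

ζ from %OS: ζ = |ln 0.628|/√(π²+ln²0.628) = 0.146.
t_p = π/ω_d ⇒ ω_d = 1440 rad/s; then ω_n = ω_d/√(1−ζ²) = 1460 rad/s.

ω_n ≈ 1460 rad/s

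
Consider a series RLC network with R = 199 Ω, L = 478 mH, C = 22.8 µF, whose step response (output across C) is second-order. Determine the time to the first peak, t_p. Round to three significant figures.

t_p ≈ 0.0143 s

For a series RLC circuit (capacitor voltage as output), ω_n = 1/√(LC) = 1/√(478 mH · 22.8 µF) = 303 rad/s.
ζ = (R/2)·√(C/L) = (199/2)·√(22.8 µF/478 mH) = 0.687.
ω_d = 303·√(1 − 0.687²) = 220 rad/s. t_p = π/ω_d = 0.0143 s.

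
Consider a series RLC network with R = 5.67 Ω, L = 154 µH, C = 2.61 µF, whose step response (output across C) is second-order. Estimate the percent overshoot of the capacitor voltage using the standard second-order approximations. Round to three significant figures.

For a series RLC circuit (capacitor voltage as output), ω_n = 1/√(LC) = 1/√(154 µH · 2.61 µF) = 49900 rad/s.
ζ = (R/2)·√(C/L) = (5.67/2)·√(2.61 µF/154 µH) = 0.369.
%OS = 100 e^{−πζ/√(1−ζ²)} with ζ = 0.369 gives 28.7%.

%OS ≈ 28.7%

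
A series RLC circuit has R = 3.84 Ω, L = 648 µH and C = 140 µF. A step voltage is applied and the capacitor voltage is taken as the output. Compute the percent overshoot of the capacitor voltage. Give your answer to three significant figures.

%OS ≈ 0.200%

For a series RLC circuit (capacitor voltage as output), ω_n = 1/√(LC) = 1/√(648 µH · 140 µF) = 3320 rad/s.
ζ = (R/2)·√(C/L) = (3.84/2)·√(140 µF/648 µH) = 0.892.
Overshoot: exp(−π·0.892/√(1−0.892²)) = 0.00200, i.e. 0.200%.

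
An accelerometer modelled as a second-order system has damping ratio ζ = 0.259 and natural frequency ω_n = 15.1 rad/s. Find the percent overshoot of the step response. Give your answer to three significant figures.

For an underdamped second-order system, %OS = 100·exp(−πζ/√(1−ζ²)).
πζ/√(1−ζ²) = π·0.259/√(1−0.0671) = 0.8424, so %OS = 100·e^(−0.8424) = 43.1%.

%OS ≈ 43.1%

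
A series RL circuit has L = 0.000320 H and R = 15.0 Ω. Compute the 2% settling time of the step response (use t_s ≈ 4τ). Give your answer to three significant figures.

τ = L/R = 0.000320/15.0 = 0.0000213 s.
t_s ≈ 4τ = 0.0000853 s.

t_s ≈ 0.0000853 s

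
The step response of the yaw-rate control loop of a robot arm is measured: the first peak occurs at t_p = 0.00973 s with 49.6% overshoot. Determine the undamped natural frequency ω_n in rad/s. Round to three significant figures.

ζ from %OS: ζ = |ln 0.496|/√(π²+ln²0.496) = 0.218.
From t_p = π/ω_d, ω_d = π/0.00973 = 323 rad/s, so ω_n = ω_d/√(1−ζ²) = 331 rad/s.

ω_n ≈ 331 rad/s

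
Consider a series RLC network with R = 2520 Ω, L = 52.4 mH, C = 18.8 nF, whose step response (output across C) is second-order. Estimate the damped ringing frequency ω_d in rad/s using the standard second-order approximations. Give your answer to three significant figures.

For a series RLC circuit (capacitor voltage as output), ω_n = 1/√(LC) = 1/√(52.4 mH · 18.8 nF) = 31900 rad/s.
ζ = (R/2)·√(C/L) = (2520/2)·√(18.8 nF/52.4 mH) = 0.755.
The damped frequency ω_d = ω_n√(1−ζ²) = 20900 rad/s.

ω_d ≈ 20900 rad/s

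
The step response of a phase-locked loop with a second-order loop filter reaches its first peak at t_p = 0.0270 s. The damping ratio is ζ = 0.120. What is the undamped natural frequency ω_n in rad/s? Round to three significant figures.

ω_n ≈ 117 rad/s

Peak time t_p = π/ω_d, so ω_d = π/t_p = π/0.0270 = 116 rad/s.
ω_n = ω_d/√(1−ζ²) = 116/√0.986 = 117 rad/s.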